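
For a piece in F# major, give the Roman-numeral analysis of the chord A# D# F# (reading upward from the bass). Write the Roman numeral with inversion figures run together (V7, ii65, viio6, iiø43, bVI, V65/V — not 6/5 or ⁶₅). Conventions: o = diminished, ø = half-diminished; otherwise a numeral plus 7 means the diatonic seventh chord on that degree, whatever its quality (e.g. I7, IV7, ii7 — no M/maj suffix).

vi64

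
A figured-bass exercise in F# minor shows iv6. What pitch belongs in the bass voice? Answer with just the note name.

D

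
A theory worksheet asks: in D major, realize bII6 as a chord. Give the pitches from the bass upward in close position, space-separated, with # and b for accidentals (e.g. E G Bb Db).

G Bb Eb

bII6 is the Neapolitan sixth — a major triad on the lowered second degree, here in its customary first inversion. In D major that root is Eb.
So the chord is Eb-G-Bb, a major triad.
The figured bass 6 indicates first inversion, placing the third (G) in the bass: G-Bb-Eb.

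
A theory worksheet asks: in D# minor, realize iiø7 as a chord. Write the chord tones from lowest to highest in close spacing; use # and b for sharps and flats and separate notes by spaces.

The numeral's case and figure indicate a half-diminished seventh chord. In D# minor its root, the supertonic, is E#.
Stacking thirds from E# gives E#-G#-B-D#.

E# G# B D#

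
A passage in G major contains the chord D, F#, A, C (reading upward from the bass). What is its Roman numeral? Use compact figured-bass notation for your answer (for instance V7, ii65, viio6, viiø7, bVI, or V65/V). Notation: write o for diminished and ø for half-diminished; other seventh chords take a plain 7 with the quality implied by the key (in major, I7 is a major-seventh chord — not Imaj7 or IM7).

V7

The pitches D-F#-A-C form a dominant seventh chord rooted on D.
D is scale degree 5 in G major, and a dominant seventh chord on that degree is written V7.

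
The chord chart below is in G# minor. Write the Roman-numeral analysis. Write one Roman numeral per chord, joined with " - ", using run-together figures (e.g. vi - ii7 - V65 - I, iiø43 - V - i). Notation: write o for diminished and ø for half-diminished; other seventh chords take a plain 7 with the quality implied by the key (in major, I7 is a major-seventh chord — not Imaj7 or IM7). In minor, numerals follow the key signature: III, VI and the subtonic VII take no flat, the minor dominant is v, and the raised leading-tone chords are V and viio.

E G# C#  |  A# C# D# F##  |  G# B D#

iv6 - V43 - i

E-G#-C# has root C#, degree 4 in G# minor, so iv6.
A#-C#-D#-F## has root D#, degree 5 in G# minor, so V43.
G#-B-D#: root G# is the tonic; minor triad there is i.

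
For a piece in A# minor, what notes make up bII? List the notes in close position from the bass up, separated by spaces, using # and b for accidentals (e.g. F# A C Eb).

Scale degree 2 in A# minor is B#; lowering it a half step gives B. bII is the Neapolitan chord — a major triad on the lowered second degree.
So the chord is B-D#-F#.

B D# F#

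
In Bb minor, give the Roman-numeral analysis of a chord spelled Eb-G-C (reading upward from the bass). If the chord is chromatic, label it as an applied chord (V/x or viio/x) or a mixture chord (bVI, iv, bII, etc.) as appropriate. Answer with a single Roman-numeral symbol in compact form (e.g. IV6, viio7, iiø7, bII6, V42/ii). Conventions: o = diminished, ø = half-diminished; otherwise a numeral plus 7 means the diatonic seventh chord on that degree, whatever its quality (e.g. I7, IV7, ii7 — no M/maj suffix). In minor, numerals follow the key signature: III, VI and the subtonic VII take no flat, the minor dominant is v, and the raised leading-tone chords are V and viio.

ii6

The pitches C-Eb-G form a minor triad rooted on C.
C is the second degree of Bb minor. This is the minor supertonic, borrowed from the parallel major (the Dorian ii).
With Eb in the bass the chord is in first inversion, so the figured bass is 6.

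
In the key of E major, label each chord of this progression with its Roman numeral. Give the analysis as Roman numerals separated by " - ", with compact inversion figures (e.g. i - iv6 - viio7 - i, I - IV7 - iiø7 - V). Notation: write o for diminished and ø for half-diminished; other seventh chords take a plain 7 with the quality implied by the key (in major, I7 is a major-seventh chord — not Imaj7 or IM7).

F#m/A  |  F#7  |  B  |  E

F#m/A has root F#, degree 2 in E major, so ii6.
F#7 is the secondary dominant of V (dominant seventh chord on F#): V7/V.
B: root B is the dominant; major triad there is V.
E has root E, degree 1 in E major, so I.

ii6 - V7/V - V - I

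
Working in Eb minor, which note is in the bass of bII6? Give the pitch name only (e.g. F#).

Ab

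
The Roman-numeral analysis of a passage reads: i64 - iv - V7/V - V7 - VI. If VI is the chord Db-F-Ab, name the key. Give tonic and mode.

The chord Db is a major triad rooted on Db; its label is VI.
Counting down 5 scale steps from Db places the tonic on F; a major triad on degree 6 is diatonic only in minor.

F minor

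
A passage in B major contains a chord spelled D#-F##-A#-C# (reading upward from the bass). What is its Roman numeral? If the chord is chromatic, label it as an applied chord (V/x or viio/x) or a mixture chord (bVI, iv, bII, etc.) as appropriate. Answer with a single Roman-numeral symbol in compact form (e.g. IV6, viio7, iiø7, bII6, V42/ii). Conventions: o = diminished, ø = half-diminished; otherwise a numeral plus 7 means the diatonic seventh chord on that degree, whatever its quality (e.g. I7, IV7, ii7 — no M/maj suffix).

V7/vi

The pitches D#-F##-A#-C# form a dominant seventh chord rooted on D#.
D# is not a diatonic chord root with this quality in B major, but it lies a perfect fifth above G# (vi), so the chord functions as an applied dominant of vi.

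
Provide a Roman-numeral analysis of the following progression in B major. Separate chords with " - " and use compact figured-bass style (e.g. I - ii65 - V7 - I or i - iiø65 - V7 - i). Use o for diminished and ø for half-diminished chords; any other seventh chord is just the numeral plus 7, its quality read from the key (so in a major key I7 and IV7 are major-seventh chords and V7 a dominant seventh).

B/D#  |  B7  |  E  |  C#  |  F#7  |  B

B/D#: major triad on B = scale degree 1 → I6.
B7: a dominant seventh chord on B, the applied dominant of IV → V7/IV.
E: major triad on E = scale degree 4 → IV.
C#: chromatic; C# is V of V, so V/V.
F#7: dominant seventh chord on F# = scale degree 5 → V7.
B has root B, degree 1 in B major, so I.

I6 - V7/IV - IV - V/V - V7 - I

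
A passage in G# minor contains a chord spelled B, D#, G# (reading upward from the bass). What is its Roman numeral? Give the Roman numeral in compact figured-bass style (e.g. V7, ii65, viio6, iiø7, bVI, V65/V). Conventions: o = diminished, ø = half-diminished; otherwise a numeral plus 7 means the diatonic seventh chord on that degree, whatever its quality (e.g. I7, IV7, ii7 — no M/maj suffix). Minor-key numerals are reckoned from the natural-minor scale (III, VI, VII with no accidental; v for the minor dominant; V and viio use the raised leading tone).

i6

Stacked in thirds the chord is G#-B-D#: a minor triad on G#.
In G# minor, G# is the tonic; the diatonic minor triad there is i.
With B in the bass the chord is in first inversion, so the figured bass is 6.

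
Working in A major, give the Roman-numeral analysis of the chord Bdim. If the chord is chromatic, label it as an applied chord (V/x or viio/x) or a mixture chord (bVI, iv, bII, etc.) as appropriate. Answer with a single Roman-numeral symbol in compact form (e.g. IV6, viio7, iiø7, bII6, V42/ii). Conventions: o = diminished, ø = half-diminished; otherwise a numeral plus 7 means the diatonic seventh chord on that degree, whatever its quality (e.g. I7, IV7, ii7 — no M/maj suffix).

The pitches B-D-F form a diminished triad rooted on B.
B is the second degree of A major. This is the diminished supertonic triad, borrowed from the parallel minor.

iio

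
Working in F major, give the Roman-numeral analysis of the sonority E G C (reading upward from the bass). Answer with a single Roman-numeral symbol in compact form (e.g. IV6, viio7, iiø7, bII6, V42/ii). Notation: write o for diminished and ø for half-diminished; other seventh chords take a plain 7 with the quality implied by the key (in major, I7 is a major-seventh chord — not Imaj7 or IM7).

V6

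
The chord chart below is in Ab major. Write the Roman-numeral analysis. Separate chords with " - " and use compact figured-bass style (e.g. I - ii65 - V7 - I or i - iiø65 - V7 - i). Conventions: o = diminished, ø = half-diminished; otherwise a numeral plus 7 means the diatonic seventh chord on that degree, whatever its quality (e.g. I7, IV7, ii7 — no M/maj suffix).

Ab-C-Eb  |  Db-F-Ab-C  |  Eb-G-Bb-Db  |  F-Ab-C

Ab-C-Eb has root Ab, degree 1 in Ab major, so I.
Db-F-Ab-C: major seventh chord on Db = scale degree 4 → IV7.
Eb-G-Bb-Db: dominant seventh chord on Eb = scale degree 5 → V7.
F-Ab-C: root F is the submediant; minor triad there is vi.

I - IV7 - V7 - vi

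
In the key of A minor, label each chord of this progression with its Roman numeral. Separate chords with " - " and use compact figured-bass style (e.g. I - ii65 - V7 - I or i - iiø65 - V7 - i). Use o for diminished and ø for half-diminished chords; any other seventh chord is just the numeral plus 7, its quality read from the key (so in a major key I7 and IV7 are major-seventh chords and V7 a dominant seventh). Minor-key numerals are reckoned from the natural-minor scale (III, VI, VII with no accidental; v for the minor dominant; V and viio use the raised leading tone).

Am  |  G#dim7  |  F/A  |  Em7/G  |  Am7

Am: minor triad on A = scale degree 1 → i.
G#dim7: root G# is the leading tone; fully diminished seventh chord there is viio7.
F/A: root F is the submediant; major triad there is VI6.
Em7/G: minor seventh chord on E = scale degree 5 → v65.
Am7 has root A, degree 1 in A minor, so i7.

i - viio7 - VI6 - v65 - i7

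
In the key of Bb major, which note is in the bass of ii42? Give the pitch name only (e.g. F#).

ii in Bb major has root C; the chord is C-Eb-G-Bb.
The figure 42 means third inversion — the seventh is in the bass.

Bb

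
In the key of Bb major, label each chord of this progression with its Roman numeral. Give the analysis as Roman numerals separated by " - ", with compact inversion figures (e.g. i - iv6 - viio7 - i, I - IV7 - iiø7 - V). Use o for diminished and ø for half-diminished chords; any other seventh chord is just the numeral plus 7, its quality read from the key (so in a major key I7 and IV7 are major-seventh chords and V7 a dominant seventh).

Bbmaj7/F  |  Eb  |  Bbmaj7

Bbmaj7/F has root Bb, degree 1 in Bb major, so I43.
Eb has root Eb, degree 4 in Bb major, so IV.
Bbmaj7: root Bb is the tonic; major seventh chord there is I7.

I43 - IV - I7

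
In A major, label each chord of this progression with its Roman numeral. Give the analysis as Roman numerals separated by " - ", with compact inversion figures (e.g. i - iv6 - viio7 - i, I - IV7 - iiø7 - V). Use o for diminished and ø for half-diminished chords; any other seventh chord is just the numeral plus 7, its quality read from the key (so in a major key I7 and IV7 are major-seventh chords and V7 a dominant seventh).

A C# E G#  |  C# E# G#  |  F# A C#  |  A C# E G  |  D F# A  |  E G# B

I7 - V/vi - vi - V7/IV - IV - V

A-C#-E-G# has root A, degree 1 in A major, so I7.
C#-E#-G#: chromatic; C# is V of vi, so V/vi.
F#-A-C# has root F#, degree 6 in A major, so vi.
A-C#-E-G: a dominant seventh chord on A, the applied dominant of IV → V7/IV.
D-F#-A: root D is the subdominant; major triad there is IV.
E-G#-B: major triad on E = scale degree 5 → V.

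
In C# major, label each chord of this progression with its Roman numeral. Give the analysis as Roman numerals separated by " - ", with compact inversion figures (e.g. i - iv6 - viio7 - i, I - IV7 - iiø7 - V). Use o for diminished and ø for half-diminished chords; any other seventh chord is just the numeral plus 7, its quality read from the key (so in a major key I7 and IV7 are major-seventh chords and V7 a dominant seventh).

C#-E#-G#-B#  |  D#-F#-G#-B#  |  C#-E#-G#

C#-E#-G#-B#: root C# is the tonic; major seventh chord there is I7.
D#-F#-G#-B#: root G# is the dominant; dominant seventh chord there is V43.
C#-E#-G# has root C#, degree 1 in C# major, so I.

I7 - V43 - I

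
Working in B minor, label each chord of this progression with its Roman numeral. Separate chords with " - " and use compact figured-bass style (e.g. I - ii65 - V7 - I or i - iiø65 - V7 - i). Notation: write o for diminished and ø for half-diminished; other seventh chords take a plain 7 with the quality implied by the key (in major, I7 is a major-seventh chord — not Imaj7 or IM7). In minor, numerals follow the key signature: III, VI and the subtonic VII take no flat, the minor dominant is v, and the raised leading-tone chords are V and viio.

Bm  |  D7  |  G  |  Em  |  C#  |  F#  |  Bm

i - V7/VI - VI - iv - V/V - V - i

Bm: minor triad on B = scale degree 1 → i.
D7: a dominant seventh chord on D, the applied dominant of VI → V7/VI.
G: root G is the submediant; major triad there is VI.
Em: minor triad on E = scale degree 4 → iv.
C# is the secondary dominant of V (major triad on C#): V/V.
F#: root F# is the dominant; major triad there is V.
Bm: root B is the tonic; minor triad there is i.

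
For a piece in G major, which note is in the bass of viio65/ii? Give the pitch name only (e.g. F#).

The applied chord viio65/ii is rooted on G#: G#-B-D-F.
The figure 65 means first inversion — the third is in the bass.

B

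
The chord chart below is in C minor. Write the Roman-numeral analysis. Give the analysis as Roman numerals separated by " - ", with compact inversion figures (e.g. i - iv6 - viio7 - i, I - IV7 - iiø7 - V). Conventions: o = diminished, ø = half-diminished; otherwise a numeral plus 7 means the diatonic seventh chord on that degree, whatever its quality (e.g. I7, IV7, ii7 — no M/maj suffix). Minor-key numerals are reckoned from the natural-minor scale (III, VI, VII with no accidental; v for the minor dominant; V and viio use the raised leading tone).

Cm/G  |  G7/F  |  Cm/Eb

Cm/G: minor triad on C = scale degree 1 → i64.
G7/F: root G is the dominant; dominant seventh chord there is V42.
Cm/Eb: root C is the tonic; minor triad there is i6.

i64 - V42 - i6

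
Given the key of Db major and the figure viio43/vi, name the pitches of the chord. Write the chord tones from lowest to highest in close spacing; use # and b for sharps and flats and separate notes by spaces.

Eb Gb A C

viio43/vi is a secondary leading-tone chord. The target vi is Bb in Db major; the applied chord is rooted a semitone below, on A.
Building a fully diminished seventh chord on A gives A-C-Eb-Gb.
With the 43 figure the chord is in second inversion; from the bass Eb upward in close position it reads Eb-Gb-A-C.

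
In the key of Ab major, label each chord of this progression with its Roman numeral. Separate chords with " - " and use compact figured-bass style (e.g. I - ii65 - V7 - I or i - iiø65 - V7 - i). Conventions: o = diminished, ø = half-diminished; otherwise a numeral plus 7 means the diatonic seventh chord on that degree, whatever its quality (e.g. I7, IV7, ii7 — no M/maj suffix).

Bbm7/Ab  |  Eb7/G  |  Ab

Bbm7/Ab has root Bb, degree 2 in Ab major, so ii42.
Eb7/G has root Eb, degree 5 in Ab major, so V65.
Ab: root Ab is the tonic; major triad there is I.

ii42 - V65 - I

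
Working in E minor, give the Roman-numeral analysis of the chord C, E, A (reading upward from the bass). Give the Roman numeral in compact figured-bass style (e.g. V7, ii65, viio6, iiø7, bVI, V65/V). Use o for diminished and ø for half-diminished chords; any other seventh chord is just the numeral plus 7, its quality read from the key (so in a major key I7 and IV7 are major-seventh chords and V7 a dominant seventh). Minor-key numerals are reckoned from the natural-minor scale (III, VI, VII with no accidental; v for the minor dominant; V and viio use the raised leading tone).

iv6

Stacked in thirds the chord is A-C-E: a minor triad on A.
In E minor, A is the subdominant; the diatonic minor triad there is iv.
With C in the bass the chord is in first inversion, so the figured bass is 6.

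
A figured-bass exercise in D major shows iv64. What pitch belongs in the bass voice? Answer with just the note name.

iv in D major has root G; the chord is G-Bb-D.
The figure 64 means second inversion — the fifth is in the bass.

D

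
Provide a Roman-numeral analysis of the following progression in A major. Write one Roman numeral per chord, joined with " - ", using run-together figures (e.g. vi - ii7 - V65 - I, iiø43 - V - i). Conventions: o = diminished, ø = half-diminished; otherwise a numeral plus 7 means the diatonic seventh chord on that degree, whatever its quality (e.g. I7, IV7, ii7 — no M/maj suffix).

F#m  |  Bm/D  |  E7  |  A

F#m has root F#, degree 6 in A major, so vi.
Bm/D: minor triad on B = scale degree 2 → ii6.
E7 has root E, degree 5 in A major, so V7.
A: major triad on A = scale degree 1 → I.

vi - ii6 - V7 - I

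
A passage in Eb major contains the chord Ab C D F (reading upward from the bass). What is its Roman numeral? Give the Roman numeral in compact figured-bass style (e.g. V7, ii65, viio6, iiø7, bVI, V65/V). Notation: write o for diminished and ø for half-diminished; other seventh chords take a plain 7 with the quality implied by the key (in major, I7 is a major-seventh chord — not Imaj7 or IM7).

viiø43

The pitches D-F-Ab-C form a half-diminished seventh chord rooted on D.
D is scale degree 7 in Eb major, and a half-diminished seventh chord on that degree is written viiø7.
With Ab in the bass the chord is in second inversion, so the figured bass is 43.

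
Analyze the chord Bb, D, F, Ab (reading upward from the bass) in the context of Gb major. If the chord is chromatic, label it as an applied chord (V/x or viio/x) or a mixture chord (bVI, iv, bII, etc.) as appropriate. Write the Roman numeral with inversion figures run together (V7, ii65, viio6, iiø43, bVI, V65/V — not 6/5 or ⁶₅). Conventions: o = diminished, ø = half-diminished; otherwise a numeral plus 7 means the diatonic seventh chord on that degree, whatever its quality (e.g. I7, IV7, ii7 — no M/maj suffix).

Stacked in thirds the chord is Bb-D-F-Ab: a dominant seventh chord on Bb.
Bb is not a diatonic chord root with this quality in Gb major, but it lies a perfect fifth above Eb (vi), so the chord functions as an applied dominant of vi.

V7/vi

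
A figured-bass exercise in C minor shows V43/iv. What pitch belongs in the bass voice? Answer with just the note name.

G

The applied chord V43/iv is rooted on C: C-E-G-Bb.
The figure 43 means second inversion — the fifth is in the bass.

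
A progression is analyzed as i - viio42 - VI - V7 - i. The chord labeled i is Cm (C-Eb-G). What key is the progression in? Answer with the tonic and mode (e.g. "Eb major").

i is given as C-Eb-G — a minor triad with root C.
If C is scale degree 1 and the mode makes that degree carry a minor triad, the tonic is C and the mode is minor.

C minor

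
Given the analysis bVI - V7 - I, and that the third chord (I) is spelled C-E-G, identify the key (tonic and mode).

C major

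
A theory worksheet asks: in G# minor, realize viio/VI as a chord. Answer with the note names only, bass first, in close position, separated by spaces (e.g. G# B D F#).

D# F# A

viio/VI is a secondary leading-tone chord. The target VI is E in G# minor; the applied chord is rooted a semitone below, on D#.
Building a diminished triad on D# gives D#-F#-A.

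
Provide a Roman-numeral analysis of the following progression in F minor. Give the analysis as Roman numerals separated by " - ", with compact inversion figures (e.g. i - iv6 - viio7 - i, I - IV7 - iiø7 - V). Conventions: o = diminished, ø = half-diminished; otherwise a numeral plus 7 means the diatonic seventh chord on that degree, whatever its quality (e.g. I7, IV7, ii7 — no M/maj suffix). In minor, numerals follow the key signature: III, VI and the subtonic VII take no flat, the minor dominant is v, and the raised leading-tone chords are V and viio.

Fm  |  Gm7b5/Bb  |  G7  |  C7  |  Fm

Fm: minor triad on F = scale degree 1 → i.
Gm7b5/Bb has root G, degree 2 in F minor, so iiø65.
G7 is the secondary dominant of V (dominant seventh chord on G): V7/V.
C7: root C is the dominant; dominant seventh chord there is V7.
Fm: minor triad on F = scale degree 1 → i.

i - iiø65 - V7/V - V7 - i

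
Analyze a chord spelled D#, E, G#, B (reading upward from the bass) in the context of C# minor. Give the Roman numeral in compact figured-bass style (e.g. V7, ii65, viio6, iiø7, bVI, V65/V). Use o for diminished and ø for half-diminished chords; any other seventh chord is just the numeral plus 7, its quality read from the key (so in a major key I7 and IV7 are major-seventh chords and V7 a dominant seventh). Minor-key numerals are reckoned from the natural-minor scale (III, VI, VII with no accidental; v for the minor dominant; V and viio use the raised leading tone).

The pitches E-G#-B-D# form a major seventh chord rooted on E.
In C# minor, E is the mediant; the diatonic major seventh chord there is III7.
With D# in the bass the chord is in third inversion, so the figured bass is 42.

III42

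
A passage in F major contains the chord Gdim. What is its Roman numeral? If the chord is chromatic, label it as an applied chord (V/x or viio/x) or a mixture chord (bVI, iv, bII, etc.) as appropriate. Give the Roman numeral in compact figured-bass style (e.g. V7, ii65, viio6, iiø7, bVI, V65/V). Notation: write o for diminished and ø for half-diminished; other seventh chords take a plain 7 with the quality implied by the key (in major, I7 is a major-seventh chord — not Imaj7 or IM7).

iio

Stacked in thirds the chord is G-Bb-Db: a diminished triad on G.
G is the second degree of F major. This is the diminished supertonic triad, borrowed from the parallel minor.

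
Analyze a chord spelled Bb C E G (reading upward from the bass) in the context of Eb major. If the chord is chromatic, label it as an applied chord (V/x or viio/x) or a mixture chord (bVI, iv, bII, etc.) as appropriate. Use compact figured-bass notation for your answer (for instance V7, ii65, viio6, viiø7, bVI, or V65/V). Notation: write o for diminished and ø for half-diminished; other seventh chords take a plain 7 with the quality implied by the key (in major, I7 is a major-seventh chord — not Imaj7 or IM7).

The pitches C-E-G-Bb form a dominant seventh chord rooted on C.
C is not a diatonic chord root with this quality in Eb major, but it lies a perfect fifth above F (ii), so the chord functions as an applied dominant of ii.
With Bb in the bass the chord is in third inversion, so the figured bass is 42.

V42/ii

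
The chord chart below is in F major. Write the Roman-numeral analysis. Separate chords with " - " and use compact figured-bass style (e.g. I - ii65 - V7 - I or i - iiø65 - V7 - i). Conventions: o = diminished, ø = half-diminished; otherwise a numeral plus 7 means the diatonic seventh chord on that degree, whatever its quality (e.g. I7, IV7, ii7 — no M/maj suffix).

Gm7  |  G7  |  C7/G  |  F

ii7 - V7/V - V43 - I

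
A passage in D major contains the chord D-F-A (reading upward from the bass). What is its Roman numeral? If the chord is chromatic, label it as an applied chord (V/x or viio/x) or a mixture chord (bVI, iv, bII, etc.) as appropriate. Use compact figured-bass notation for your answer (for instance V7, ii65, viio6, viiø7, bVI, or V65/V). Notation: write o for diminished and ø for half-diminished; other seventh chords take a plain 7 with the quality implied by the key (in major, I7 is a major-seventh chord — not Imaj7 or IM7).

The pitches D-F-A form a minor triad rooted on D.
D is the first degree of D major. This is the minor tonic, borrowed from the parallel minor.

i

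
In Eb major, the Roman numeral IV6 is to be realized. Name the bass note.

C

IV in Eb major has root Ab; the chord is Ab-C-Eb.
The figure 6 means first inversion — the third is in the bass.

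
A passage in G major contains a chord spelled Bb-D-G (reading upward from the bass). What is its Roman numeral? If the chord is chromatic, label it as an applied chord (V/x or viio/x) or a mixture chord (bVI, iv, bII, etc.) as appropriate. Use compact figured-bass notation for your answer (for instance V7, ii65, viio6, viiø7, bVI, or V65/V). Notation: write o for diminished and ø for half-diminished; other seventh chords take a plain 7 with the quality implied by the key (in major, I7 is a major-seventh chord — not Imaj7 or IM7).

i6

Stacked in thirds the chord is G-Bb-D: a minor triad on G.
G is the first degree of G major. This is the minor tonic, borrowed from the parallel minor.
With Bb in the bass the chord is in first inversion, so the figured bass is 6.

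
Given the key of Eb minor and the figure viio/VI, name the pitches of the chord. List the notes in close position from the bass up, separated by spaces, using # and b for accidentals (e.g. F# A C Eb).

Bb Db Fb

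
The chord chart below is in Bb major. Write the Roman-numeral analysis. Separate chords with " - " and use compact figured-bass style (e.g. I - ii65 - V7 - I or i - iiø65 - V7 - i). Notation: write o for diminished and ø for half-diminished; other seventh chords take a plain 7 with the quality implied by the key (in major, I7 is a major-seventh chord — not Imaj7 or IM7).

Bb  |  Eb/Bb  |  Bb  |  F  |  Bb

I - IV64 - I - V - I

Bb: root Bb is the tonic; major triad there is I.
Eb/Bb has root Eb, degree 4 in Bb major, so IV64.
Bb: major triad on Bb = scale degree 1 → I.
F: major triad on F = scale degree 5 → V.
Bb has root Bb, degree 1 in Bb major, so I.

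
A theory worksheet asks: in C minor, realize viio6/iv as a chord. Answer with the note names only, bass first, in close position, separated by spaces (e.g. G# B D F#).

G Bb E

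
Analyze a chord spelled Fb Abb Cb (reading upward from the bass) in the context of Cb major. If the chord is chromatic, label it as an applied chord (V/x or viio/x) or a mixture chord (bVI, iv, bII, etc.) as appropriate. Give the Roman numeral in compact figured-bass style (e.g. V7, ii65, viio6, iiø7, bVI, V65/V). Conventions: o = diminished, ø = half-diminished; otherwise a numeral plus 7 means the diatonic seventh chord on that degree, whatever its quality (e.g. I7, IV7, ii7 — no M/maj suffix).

iv

Stacked in thirds the chord is Fb-Abb-Cb: a minor triad on Fb.
Fb is the fourth degree of Cb major. This is the minor subdominant, borrowed from the parallel minor.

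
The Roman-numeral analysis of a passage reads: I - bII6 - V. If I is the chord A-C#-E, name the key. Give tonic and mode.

A major

The chord A is a major triad rooted on A; its label is I.
If A is scale degree 1 and the mode makes that degree carry a major triad, the tonic is A and the mode is major.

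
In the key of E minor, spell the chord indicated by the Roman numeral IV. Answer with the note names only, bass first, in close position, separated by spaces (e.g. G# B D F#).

A C# E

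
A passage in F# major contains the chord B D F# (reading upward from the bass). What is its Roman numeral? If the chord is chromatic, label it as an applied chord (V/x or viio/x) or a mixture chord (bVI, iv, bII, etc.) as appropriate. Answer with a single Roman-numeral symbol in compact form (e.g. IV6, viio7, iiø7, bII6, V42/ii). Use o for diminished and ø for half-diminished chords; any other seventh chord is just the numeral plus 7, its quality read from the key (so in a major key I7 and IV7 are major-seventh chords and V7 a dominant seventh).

iv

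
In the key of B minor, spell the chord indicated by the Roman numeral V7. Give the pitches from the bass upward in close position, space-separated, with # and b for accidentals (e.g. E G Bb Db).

F# A# C# E

In B minor, the dominant is F#. The dominant is major (leading tone raised), so V is a dominant seventh chord.
That chord is spelled F#-A#-C#-E.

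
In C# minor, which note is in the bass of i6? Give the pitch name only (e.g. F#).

i in C# minor has root C#; the chord is C#-E-G#.
The figure 6 means first inversion — the third is in the bass.

E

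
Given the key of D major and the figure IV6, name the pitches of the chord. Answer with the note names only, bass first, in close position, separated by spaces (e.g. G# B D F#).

B D G

In D major, the fourth degree is G, and the diatonic chord built there is a major triad.
That chord is spelled G-B-D.
With the 6 figure the chord is in first inversion; from the bass B upward in close position it reads B-D-G.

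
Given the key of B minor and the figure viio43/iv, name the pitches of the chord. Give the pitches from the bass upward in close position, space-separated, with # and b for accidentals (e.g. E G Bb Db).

The slash marks an applied leading-tone chord: viio of iv. In B minor, iv is E, so the leading tone to it is D#, a half step below.
Building a fully diminished seventh chord on D# gives D#-F#-A-C.
With the 43 figure the chord is in second inversion; from the bass A upward in close position it reads A-C-D#-F#.

A C D# F#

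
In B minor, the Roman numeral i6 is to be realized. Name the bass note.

D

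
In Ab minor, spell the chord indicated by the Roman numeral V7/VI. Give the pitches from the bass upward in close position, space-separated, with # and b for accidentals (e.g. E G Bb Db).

The slash means an applied dominant: we want the dominant of VI. In Ab minor, VI is Fb major, and its dominant is built on Cb.
Building a dominant seventh chord on Cb gives Cb-Eb-Gb-Bbb.

Cb Eb Gb Bbb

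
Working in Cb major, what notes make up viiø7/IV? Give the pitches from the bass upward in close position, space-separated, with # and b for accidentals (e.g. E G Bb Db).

Eb Gb Bbb Db

viiø7/IV is a secondary leading-tone chord. The target IV is Fb in Cb major; the applied chord is rooted a semitone below, on Eb.
Building a half-diminished seventh chord on Eb gives Eb-Gb-Bbb-Db.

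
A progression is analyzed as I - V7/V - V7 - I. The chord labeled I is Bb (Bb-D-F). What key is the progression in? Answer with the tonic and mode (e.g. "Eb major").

Bb major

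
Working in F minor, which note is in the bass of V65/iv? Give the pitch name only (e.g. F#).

The applied chord V65/iv is rooted on F: F-A-C-Eb.
The figure 65 means first inversion — the third is in the bass.

A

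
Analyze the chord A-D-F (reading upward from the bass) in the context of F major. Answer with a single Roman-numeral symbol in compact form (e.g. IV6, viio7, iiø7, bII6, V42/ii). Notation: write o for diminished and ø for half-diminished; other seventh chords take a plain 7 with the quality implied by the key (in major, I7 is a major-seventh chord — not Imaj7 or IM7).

vi64

The pitches D-F-A form a minor triad rooted on D.
D is scale degree 6 in F major, and a minor triad on that degree is written vi.
With A in the bass the chord is in second inversion, so the figured bass is 64.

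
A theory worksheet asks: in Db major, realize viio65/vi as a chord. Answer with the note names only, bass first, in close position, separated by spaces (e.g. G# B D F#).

C Eb Gb A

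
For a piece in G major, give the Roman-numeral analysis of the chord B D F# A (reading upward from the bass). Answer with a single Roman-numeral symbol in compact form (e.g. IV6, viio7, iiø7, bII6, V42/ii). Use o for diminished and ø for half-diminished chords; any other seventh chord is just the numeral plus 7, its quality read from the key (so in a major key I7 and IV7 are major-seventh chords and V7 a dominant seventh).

iii7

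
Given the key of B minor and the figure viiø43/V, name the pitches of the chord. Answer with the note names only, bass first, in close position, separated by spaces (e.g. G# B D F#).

B D# E# G#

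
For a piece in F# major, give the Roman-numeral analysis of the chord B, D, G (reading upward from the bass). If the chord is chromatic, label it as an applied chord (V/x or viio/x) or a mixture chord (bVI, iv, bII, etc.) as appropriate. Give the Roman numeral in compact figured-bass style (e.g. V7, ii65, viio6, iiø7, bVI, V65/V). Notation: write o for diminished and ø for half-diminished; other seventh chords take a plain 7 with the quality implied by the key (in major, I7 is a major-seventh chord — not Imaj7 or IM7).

Stacked in thirds the chord is G-B-D: a major triad on G.
G is the lowered second degree of F# major (diatonic 2 would be G#). This is the Neapolitan sixth — a major triad on the lowered second degree, here in its customary first inversion.
With B in the bass the chord is in first inversion, so the figured bass is 6.

bII6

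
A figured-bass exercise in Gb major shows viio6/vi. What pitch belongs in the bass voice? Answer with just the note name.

The applied chord viio6/vi is rooted on D: D-F-Ab.
The figure 6 means first inversion — the third is in the bass.

F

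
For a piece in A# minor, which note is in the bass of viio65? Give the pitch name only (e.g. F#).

B#

viio in A# minor has root G##; the chord is G##-B#-D#-F#.
The figure 65 means first inversion — the third is in the bass.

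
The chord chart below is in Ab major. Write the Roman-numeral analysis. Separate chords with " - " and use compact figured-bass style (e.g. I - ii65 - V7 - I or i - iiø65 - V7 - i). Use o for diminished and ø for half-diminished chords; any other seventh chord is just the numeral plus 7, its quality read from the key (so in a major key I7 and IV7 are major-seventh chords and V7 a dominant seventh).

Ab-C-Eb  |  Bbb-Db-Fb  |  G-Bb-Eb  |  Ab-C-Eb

I - bII - V6 - I

Ab-C-Eb: root Ab is the tonic; major triad there is I.
Bbb-Db-Fb: Bbb with this quality isn't in the key; a major triad on b2 is the Neapolitan chord, bII.
G-Bb-Eb: major triad on Eb = scale degree 5 → V6.
Ab-C-Eb has root Ab, degree 1 in Ab major, so I.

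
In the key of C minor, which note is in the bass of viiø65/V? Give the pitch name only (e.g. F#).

The applied chord viiø65/V is rooted on F#: F#-A-C-E.
The figure 65 means first inversion — the third is in the bass.

A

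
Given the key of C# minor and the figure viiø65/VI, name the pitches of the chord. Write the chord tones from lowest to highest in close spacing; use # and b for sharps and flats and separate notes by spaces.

The slash marks an applied leading-tone chord: viio of VI. In C# minor, VI is A, so the leading tone to it is G#, a half step below.
Building a half-diminished seventh chord on G# gives G#-B-D-F#.
With the 65 figure the chord is in first inversion; from the bass B upward in close position it reads B-D-F#-G#.

B D F# G#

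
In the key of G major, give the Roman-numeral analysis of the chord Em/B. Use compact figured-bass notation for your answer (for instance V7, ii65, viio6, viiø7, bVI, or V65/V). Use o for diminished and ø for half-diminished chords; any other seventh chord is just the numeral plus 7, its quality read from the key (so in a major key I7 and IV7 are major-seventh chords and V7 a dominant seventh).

vi64

Stacked in thirds the chord is E-G-B: a minor triad on E.
E is scale degree 6 in G major, and a minor triad on that degree is written vi.
With B in the bass the chord is in second inversion, so the figured bass is 64.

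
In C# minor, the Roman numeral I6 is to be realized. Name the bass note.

I in C# minor has root C#; the chord is C#-E#-G#.
The figure 6 means first inversion — the third is in the bass.

E#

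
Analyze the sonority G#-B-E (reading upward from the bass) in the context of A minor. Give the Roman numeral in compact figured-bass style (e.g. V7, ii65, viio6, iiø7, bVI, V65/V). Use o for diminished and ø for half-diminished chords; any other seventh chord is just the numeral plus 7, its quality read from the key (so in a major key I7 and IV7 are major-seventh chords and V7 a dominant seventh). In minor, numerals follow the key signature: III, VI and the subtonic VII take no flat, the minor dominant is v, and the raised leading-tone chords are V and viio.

Stacked in thirds the chord is E-G#-B: a major triad on E.
E is scale degree 5 in A minor, and a major triad on that degree is written V.
With G# in the bass the chord is in first inversion, so the figured bass is 6.

V6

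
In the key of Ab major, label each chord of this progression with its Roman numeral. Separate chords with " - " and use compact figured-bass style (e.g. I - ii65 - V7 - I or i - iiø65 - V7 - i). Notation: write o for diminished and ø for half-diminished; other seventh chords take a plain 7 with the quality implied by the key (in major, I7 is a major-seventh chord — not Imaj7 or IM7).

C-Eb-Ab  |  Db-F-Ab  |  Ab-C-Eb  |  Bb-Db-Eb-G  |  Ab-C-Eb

I6 - IV - I - V43 - I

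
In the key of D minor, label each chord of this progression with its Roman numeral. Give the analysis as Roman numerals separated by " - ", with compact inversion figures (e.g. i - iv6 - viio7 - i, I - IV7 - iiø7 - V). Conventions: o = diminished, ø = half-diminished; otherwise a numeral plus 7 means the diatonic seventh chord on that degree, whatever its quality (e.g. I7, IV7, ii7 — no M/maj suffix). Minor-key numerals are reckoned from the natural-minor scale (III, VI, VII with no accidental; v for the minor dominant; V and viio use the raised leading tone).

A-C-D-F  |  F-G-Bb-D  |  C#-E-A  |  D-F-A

i43 - iv42 - V6 - i

A-C-D-F: minor seventh chord on D = scale degree 1 → i43.
F-G-Bb-D has root G, degree 4 in D minor, so iv42.
C#-E-A has root A, degree 5 in D minor, so V6.
D-F-A: minor triad on D = scale degree 1 → i.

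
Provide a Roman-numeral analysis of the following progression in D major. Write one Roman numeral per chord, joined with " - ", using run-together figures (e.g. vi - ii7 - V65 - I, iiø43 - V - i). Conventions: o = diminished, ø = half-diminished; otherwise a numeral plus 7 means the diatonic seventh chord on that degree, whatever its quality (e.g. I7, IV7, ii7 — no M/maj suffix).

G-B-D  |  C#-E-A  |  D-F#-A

IV - V6 - I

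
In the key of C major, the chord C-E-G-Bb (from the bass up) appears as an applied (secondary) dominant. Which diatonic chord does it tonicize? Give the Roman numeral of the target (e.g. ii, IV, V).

IV

The chord is a dominant seventh chord on C.
A dominant resolves down a perfect fifth: C → F. In C major, F is scale degree 4, i.e. IV.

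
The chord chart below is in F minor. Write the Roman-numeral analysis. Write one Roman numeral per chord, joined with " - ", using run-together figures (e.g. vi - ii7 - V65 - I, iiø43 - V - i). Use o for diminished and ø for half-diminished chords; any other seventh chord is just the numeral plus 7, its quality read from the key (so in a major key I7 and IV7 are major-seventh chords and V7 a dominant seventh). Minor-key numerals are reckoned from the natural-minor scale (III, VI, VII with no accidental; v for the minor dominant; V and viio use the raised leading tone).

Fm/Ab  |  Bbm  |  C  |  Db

i6 - iv - V - VI

Fm/Ab: minor triad on F = scale degree 1 → i6.
Bbm: root Bb is the subdominant; minor triad there is iv.
C has root C, degree 5 in F minor, so V.
Db: major triad on Db = scale degree 6 → VI.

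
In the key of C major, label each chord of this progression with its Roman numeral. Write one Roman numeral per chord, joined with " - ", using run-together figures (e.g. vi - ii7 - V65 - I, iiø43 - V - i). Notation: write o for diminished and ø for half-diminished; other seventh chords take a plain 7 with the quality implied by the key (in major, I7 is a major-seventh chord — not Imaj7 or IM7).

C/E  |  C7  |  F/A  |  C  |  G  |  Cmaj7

C/E has root C, degree 1 in C major, so I6.
C7 is the secondary dominant of IV (dominant seventh chord on C): V7/IV.
F/A: root F is the subdominant; major triad there is IV6.
C: root C is the tonic; major triad there is I.
G has root G, degree 5 in C major, so V.
Cmaj7: root C is the tonic; major seventh chord there is I7.

I6 - V7/IV - IV6 - I - V - I7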